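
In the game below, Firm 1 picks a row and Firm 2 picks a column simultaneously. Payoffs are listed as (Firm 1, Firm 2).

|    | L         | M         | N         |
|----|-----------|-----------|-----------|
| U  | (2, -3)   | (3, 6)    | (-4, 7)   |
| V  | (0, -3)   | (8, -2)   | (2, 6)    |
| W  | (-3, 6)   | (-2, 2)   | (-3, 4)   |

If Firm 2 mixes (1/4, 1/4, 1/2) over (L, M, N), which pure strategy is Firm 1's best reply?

V

Compute Firm 1's expected payoff from each pure strategy against the given mix.
U: (1/4)·2 + (1/4)·3 + (1/2)·(-4) = -3/4
V: (1/4)·0 + (1/4)·8 + (1/2)·2 = 3
W: (1/4)·(-3) + (1/4)·(-2) + (1/2)·(-3) = -11/4
Highest expected payoff is 3, from V.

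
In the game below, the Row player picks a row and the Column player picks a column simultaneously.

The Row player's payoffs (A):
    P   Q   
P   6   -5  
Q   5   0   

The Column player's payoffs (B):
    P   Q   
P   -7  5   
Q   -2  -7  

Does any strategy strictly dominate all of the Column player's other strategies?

No strictly dominant strategy

Check whether one of the Column player's strategies beats all alternatives regardless of what the opponent does.
P is not dominant: against P, Q gives 5 > -7.
Q is not dominant: against Q, P gives -2 > -7.
No single strategy is best against every opponent action.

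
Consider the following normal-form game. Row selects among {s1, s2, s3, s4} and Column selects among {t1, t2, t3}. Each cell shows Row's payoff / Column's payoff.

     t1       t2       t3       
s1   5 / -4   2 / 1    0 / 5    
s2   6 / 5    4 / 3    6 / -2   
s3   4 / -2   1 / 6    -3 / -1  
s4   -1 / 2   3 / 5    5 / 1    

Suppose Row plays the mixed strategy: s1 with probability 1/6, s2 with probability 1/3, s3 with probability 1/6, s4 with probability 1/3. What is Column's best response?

Compute Column's expected payoff from each pure strategy against the given mix.
t1: (1/6)·(-4) + (1/3)·5 + (1/6)·(-2) + (1/3)·2 = 4/3
t2: (1/6)·1 + (1/3)·3 + (1/6)·6 + (1/3)·5 = 23/6
t3: (1/6)·5 + (1/3)·(-2) + (1/6)·(-1) + (1/3)·1 = 1/3
Highest expected payoff is 23/6, from t2.

t2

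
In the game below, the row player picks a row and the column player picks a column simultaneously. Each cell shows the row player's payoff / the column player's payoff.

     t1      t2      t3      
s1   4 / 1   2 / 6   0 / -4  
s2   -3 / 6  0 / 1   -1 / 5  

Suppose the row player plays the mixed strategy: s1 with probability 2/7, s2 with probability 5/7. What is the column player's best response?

t1

The column player's best reply maximizes expected payoff against the mix.
t1: (2/7)·1 + (5/7)·6 = 32/7
t2: (2/7)·6 + (5/7)·1 = 17/7
t3: (2/7)·(-4) + (5/7)·5 = 17/7
Highest expected payoff is 32/7, from t1.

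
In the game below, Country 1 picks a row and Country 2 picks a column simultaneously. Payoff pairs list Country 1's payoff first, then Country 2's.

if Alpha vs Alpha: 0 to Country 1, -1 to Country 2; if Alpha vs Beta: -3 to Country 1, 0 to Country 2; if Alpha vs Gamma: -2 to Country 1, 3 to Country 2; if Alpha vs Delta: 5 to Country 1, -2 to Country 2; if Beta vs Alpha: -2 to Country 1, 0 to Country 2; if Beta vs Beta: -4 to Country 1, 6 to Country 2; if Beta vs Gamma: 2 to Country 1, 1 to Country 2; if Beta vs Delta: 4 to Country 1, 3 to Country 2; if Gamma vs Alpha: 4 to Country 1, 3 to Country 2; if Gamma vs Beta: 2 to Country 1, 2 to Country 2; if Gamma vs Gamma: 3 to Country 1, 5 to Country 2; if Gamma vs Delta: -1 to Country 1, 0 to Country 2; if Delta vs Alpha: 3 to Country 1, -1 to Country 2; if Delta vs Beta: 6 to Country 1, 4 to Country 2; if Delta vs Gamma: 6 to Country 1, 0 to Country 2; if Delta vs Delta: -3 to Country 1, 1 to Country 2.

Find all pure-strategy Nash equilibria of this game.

Find each player's best response to every opponent strategy; NE are the intersections.
Country 1's best responses — vs Alpha: Gamma (payoff 4); vs Beta: Delta (payoff 6); vs Gamma: Delta (payoff 6); vs Delta: Alpha (payoff 5).
Country 2's best responses — vs Alpha: Gamma (payoff 3); vs Beta: Beta (payoff 6); vs Gamma: Gamma (payoff 5); vs Delta: Beta (payoff 4).
The only mutual best response is (Delta, Beta); neither player gains by switching there.

(Delta, Beta)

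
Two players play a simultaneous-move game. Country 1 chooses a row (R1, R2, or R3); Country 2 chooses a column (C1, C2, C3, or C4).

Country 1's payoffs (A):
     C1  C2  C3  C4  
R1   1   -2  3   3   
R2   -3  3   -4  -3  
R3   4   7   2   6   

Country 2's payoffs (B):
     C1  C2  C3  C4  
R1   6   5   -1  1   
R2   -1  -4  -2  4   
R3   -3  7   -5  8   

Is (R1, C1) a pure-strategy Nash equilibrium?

No

Holding Country 2 at C1: Country 1 gets 1 from R1 but could get 4 by switching to R3. Country 1 has a profitable deviation.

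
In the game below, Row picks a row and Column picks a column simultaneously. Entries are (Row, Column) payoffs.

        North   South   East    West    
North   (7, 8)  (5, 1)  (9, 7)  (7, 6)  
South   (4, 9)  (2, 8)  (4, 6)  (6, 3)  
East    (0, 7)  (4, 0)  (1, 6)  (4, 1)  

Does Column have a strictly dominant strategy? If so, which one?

Check whether one of Column's strategies beats all alternatives regardless of what the opponent does.
North strictly dominates: vs North: 8 > each of {1, 7, 6}; vs South: 9 > each of {8, 6, 3}; vs East: 7 > each of {0, 6, 1}.

North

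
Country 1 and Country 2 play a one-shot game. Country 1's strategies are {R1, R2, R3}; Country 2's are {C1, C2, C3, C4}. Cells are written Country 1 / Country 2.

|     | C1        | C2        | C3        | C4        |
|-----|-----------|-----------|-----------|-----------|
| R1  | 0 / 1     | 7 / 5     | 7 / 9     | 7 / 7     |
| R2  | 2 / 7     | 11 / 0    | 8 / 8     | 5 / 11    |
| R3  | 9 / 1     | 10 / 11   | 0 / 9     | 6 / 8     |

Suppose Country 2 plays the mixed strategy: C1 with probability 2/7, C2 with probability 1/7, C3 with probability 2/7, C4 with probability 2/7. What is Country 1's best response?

Compute Country 1's expected payoff from each pure strategy against the given mix.
R1: (2/7)·0 + (1/7)·7 + (2/7)·7 + (2/7)·7 = 5
R2: (2/7)·2 + (1/7)·11 + (2/7)·8 + (2/7)·5 = 41/7
R3: (2/7)·9 + (1/7)·10 + (2/7)·0 + (2/7)·6 = 40/7
Highest expected payoff is 41/7, from R2.

R2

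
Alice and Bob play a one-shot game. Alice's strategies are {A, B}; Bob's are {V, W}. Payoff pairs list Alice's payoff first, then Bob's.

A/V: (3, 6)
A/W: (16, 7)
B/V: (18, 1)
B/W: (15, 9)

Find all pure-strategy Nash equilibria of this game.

(A, W)

Find each player's best response to every opponent strategy; NE are the intersections.
Alice's best responses — vs V: B (payoff 18); vs W: A (payoff 16).
Bob's best responses — vs A: W (payoff 7); vs B: W (payoff 9).
The only mutual best response is (A, W); neither player gains by switching there.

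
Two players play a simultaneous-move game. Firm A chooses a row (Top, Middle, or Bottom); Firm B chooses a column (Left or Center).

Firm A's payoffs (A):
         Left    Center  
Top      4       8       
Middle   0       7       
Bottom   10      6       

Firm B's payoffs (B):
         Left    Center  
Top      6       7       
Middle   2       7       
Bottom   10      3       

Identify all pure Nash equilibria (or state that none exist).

(Top, Center) and (Bottom, Left)

Find each player's best response to every opponent strategy; NE are the intersections.
Firm A's best responses — vs Left: Bottom (payoff 10); vs Center: Top (payoff 8).
Firm B's best responses — vs Top: Center (payoff 7); vs Middle: Center (payoff 7); vs Bottom: Left (payoff 10).
Mutual best responses occur at (Top, Center) and (Bottom, Left); at each, neither player gains by switching.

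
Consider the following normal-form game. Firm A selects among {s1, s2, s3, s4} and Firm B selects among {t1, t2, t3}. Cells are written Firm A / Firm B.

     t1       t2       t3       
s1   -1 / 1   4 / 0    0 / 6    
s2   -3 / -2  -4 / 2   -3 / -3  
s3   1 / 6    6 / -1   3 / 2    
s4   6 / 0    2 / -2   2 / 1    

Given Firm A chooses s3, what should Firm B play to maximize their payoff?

With Firm A fixed at s3, Firm B's payoffs are: t1 → 6, t2 → -1, t3 → 2.
The maximum is 6, achieved by t1.

t1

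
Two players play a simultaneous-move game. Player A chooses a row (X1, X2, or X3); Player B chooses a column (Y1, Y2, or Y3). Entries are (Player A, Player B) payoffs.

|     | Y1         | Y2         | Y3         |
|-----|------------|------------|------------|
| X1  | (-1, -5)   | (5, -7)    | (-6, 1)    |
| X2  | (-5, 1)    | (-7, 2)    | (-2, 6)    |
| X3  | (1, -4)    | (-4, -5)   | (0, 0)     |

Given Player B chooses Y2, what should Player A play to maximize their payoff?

X1

With Player B fixed at Y2, Player A's payoffs are: X1 → 5, X2 → -7, X3 → -4.
The maximum is 5, achieved by X1.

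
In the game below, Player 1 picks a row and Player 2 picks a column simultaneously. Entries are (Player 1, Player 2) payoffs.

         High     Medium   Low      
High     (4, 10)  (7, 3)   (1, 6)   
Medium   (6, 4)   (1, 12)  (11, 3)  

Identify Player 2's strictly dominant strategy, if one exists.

None

Check whether one of Player 2's strategies beats all alternatives regardless of what the opponent does.
High is not dominant: against Medium, Medium gives 12 > 4.
Medium is not dominant: against High, High gives 10 > 3.
Low is not dominant: against High, High gives 10 > 6.
No single strategy is best against every opponent action.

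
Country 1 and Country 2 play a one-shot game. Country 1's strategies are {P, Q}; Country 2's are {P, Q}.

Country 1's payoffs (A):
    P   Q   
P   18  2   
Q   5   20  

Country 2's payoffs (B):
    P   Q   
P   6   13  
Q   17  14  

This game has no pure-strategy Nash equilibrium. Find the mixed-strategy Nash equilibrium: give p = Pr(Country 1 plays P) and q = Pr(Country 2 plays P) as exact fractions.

p = 3/10, q = 18/31

In a mixed NE each player is indifferent between their pure strategies, so the opponent's mix sets the indifference.
Country 2 indifferent between P and Q: p·6 + (1−p)·17 = p·13 + (1−p)·14 ⟹ 17 + (-11)p = 14 + (-1)p ⟹ p = 3/10.
Country 1 indifferent between P and Q: q·18 + (1−q)·2 = q·5 + (1−q)·20 ⟹ 2 + 16q = 20 + (-15)q ⟹ q = 18/31.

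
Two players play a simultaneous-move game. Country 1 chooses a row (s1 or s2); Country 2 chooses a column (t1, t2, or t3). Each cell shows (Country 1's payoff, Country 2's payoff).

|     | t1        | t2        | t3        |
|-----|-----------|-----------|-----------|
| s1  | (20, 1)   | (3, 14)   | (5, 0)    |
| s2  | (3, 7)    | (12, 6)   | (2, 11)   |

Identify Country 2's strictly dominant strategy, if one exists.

A strategy is strictly dominant if it gives Country 2 a strictly higher payoff than every other strategy, against every choice by the opponent.
t1 is not dominant: against s1, t2 gives 14 > 1.
t2 is not dominant: against s2, t1 gives 7 > 6.
t3 is not dominant: against s1, t1 gives 1 > 0.
No single strategy is best against every opponent action.

None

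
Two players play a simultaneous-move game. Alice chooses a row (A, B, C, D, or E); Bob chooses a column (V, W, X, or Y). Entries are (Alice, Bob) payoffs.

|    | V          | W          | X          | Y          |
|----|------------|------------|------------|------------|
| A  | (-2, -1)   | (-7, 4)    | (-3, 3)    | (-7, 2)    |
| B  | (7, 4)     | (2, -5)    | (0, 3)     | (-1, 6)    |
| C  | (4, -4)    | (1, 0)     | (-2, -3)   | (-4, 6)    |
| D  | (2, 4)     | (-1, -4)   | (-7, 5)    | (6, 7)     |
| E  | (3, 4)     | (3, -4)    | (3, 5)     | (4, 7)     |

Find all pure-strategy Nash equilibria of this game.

(D, Y)

Check mutual best responses: a cell is a NE iff neither player can gain by unilaterally deviating.
Alice's best responses — vs V: B (payoff 7); vs W: E (payoff 3); vs X: E (payoff 3); vs Y: D (payoff 6).
Bob's best responses — vs A: W (payoff 4); vs B: Y (payoff 6); vs C: Y (payoff 6); vs D: Y (payoff 7); vs E: Y (payoff 7).
The only mutual best response is (D, Y); neither player gains by switching there.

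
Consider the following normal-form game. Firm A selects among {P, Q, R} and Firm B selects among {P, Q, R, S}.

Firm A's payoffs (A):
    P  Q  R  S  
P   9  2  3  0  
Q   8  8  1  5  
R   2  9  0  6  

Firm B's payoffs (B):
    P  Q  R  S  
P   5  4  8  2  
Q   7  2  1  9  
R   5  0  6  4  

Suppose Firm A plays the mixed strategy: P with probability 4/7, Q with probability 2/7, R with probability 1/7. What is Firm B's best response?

R

Firm B's best reply maximizes expected payoff against the mix.
P: (4/7)·5 + (2/7)·7 + (1/7)·5 = 39/7
Q: (4/7)·4 + (2/7)·2 + (1/7)·0 = 20/7
R: (4/7)·8 + (2/7)·1 + (1/7)·6 = 40/7
S: (4/7)·2 + (2/7)·9 + (1/7)·4 = 30/7
Highest expected payoff is 40/7, from R.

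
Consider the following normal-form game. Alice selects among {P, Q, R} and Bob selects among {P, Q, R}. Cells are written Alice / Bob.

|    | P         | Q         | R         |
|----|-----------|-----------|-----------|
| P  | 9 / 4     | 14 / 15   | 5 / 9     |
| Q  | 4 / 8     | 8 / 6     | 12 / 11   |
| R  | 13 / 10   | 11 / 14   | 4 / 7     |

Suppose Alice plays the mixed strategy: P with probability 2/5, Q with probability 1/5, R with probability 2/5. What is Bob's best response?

Compute Bob's expected payoff from each pure strategy against the given mix.
P: (2/5)·4 + (1/5)·8 + (2/5)·10 = 36/5
Q: (2/5)·15 + (1/5)·6 + (2/5)·14 = 64/5
R: (2/5)·9 + (1/5)·11 + (2/5)·7 = 43/5
Highest expected payoff is 64/5, from Q.

Q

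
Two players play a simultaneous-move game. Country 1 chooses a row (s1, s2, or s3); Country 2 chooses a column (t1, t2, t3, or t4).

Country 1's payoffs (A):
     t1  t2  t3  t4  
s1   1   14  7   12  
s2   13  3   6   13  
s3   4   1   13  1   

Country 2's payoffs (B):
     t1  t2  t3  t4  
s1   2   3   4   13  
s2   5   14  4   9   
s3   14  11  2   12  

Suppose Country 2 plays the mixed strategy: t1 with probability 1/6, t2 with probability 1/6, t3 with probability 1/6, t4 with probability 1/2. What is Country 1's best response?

Country 1's best reply maximizes expected payoff against the mix.
s1: (1/6)·1 + (1/6)·14 + (1/6)·7 + (1/2)·12 = 29/3
s2: (1/6)·13 + (1/6)·3 + (1/6)·6 + (1/2)·13 = 61/6
s3: (1/6)·4 + (1/6)·1 + (1/6)·13 + (1/2)·1 = 7/2
Highest expected payoff is 61/6, from s2.

s2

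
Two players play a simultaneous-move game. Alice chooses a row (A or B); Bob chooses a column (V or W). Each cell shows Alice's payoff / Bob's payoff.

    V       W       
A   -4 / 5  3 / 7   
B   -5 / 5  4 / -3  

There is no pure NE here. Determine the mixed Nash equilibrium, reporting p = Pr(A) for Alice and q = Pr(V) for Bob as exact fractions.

Each player's mixing probability is pinned down by making the *other* player indifferent.
Bob indifferent between V and W: p·5 + (1−p)·5 = p·7 + (1−p)·(-3) ⟹ 5 + 0p = (-3) + 10p ⟹ p = 4/5.
Alice indifferent between A and B: q·(-4) + (1−q)·3 = q·(-5) + (1−q)·4 ⟹ 3 + (-7)q = 4 + (-9)q ⟹ q = 1/2.

p = 4/5, q = 1/2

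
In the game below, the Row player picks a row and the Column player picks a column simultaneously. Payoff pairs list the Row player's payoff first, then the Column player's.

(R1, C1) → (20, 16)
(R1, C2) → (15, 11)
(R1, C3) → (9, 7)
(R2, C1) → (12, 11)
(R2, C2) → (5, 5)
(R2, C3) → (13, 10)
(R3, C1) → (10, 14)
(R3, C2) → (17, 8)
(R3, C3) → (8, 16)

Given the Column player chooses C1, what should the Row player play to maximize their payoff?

With the Column player fixed at C1, the Row player's payoffs are: R1 → 20, R2 → 12, R3 → 10.
The maximum is 20, achieved by R1.

R1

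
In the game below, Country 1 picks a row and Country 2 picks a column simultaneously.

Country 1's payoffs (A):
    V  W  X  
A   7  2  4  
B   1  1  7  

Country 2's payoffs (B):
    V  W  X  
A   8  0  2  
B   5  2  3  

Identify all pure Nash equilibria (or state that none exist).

(A, V)

Find each player's best response to every opponent strategy; NE are the intersections.
Country 1's best responses — vs V: A (payoff 7); vs W: A (payoff 2); vs X: B (payoff 7).
Country 2's best responses — vs A: V (payoff 8); vs B: V (payoff 5).
The only mutual best response is (A, V); neither player gains by switching there.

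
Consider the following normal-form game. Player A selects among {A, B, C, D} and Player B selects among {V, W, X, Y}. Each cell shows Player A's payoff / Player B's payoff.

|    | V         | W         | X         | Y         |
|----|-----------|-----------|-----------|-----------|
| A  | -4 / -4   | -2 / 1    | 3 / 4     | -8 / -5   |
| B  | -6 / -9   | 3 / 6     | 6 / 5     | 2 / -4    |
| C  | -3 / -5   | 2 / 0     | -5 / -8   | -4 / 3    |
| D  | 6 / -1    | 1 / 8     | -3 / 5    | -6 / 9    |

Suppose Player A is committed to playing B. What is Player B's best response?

With Player A fixed at B, Player B's payoffs are: V → -9, W → 6, X → 5, Y → -4.
The maximum is 6, achieved by W.

W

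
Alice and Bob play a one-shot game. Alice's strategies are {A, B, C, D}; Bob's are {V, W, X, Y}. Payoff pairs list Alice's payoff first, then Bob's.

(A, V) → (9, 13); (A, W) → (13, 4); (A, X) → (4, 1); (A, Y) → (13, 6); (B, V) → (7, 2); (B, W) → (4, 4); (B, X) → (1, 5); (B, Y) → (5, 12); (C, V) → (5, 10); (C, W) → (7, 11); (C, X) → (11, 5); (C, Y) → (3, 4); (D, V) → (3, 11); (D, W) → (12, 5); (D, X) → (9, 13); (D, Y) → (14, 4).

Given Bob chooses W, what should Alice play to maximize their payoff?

A

With Bob fixed at W, Alice's payoffs are: A → 13, B → 4, C → 7, D → 12.
The maximum is 13, achieved by A.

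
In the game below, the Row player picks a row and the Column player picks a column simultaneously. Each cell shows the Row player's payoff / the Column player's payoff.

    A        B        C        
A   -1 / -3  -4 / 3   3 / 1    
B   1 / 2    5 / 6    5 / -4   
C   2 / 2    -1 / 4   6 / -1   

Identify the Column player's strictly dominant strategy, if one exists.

A strategy is strictly dominant if it gives the Column player a strictly higher payoff than every other strategy, against every choice by the opponent.
B strictly dominates: vs A: 3 > each of {-3, 1}; vs B: 6 > each of {2, -4}; vs C: 4 > each of {2, -1}.

B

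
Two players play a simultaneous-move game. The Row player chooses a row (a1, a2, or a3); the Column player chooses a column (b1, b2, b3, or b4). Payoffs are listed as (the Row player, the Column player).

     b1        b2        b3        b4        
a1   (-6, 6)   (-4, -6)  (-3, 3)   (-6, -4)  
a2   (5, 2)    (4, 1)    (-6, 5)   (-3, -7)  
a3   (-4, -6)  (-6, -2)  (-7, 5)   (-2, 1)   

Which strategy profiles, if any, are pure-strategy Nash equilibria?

No pure-strategy Nash equilibrium

Find each player's best response to every opponent strategy; NE are the intersections.
The Row player's best responses — vs b1: a2 (payoff 5); vs b2: a2 (payoff 4); vs b3: a1 (payoff -3); vs b4: a3 (payoff -2).
The Column player's best responses — vs a1: b1 (payoff 6); vs a2: b3 (payoff 5); vs a3: b3 (payoff 5).
No cell has both players best-responding. For instance, the Row player's best reply to b2 is a2, but against a2 the Column player prefers b3 over b2.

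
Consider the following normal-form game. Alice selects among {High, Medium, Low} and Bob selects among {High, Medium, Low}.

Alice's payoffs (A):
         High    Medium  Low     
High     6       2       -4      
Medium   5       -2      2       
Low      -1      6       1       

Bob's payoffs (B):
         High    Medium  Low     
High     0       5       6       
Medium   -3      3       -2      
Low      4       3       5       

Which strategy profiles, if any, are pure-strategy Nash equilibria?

Check mutual best responses: a cell is a NE iff neither player can gain by unilaterally deviating.
Alice's best responses — vs High: High (payoff 6); vs Medium: Low (payoff 6); vs Low: Medium (payoff 2).
Bob's best responses — vs High: Low (payoff 6); vs Medium: Medium (payoff 3); vs Low: Low (payoff 5).
No cell has both players best-responding. For instance, Alice's best reply to Low is Medium, but against Medium Bob prefers Medium over Low.

None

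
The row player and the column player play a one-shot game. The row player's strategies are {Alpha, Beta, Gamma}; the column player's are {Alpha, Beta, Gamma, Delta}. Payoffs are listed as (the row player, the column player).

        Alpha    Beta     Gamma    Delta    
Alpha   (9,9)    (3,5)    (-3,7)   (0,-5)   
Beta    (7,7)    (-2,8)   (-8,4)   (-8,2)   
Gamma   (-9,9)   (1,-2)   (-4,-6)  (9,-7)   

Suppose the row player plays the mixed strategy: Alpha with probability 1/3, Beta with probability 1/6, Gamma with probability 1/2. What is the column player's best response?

Alpha

Compute the column player's expected payoff from each pure strategy against the given mix.
Alpha: (1/3)·9 + (1/6)·7 + (1/2)·9 = 26/3
Beta: (1/3)·5 + (1/6)·8 + (1/2)·(-2) = 2
Gamma: (1/3)·7 + (1/6)·4 + (1/2)·(-6) = 0
Delta: (1/3)·(-5) + (1/6)·2 + (1/2)·(-7) = -29/6
Highest expected payoff is 26/3, from Alpha.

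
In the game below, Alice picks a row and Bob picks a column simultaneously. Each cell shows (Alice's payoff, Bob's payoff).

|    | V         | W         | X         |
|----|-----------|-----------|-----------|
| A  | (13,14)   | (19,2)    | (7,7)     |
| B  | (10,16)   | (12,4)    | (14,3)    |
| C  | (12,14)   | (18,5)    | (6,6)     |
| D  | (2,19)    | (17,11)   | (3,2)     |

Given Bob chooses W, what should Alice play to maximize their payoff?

A

With Bob fixed at W, Alice's payoffs are: A → 19, B → 12, C → 18, D → 17.
The maximum is 19, achieved by A.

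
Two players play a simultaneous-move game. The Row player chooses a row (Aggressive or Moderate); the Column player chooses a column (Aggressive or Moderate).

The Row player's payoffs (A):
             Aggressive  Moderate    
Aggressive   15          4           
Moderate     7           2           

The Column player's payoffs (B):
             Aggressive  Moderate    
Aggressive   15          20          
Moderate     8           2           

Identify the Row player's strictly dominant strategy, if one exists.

Check whether one of the Row player's strategies beats all alternatives regardless of what the opponent does.
Aggressive strictly dominates: vs Aggressive: 15 > 7; vs Moderate: 4 > 2.

Aggressive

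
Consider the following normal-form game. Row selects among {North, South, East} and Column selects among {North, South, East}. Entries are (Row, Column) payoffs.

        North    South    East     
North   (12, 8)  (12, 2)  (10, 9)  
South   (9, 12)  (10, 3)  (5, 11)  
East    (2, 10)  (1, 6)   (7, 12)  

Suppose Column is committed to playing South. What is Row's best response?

With Column fixed at South, Row's payoffs are: North → 12, South → 10, East → 1.
The maximum is 12, achieved by North.

North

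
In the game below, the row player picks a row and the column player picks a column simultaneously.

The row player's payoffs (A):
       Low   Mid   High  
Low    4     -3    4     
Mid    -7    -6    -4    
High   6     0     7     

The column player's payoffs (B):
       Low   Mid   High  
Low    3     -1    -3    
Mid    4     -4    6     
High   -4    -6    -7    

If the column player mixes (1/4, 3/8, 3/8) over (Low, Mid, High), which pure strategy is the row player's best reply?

Compute the row player's expected payoff from each pure strategy against the given mix.
Low: (1/4)·4 + (3/8)·(-3) + (3/8)·4 = 11/8
Mid: (1/4)·(-7) + (3/8)·(-6) + (3/8)·(-4) = -11/2
High: (1/4)·6 + (3/8)·0 + (3/8)·7 = 33/8
Highest expected payoff is 33/8, from High.

High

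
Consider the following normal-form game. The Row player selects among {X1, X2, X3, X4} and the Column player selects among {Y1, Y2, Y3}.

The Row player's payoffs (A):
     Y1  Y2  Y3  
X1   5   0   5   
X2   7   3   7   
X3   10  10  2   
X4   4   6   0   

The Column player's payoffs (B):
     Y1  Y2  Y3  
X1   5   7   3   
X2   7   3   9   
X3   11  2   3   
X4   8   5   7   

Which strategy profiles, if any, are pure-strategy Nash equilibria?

Find each player's best response to every opponent strategy; NE are the intersections.
The Row player's best responses — vs Y1: X3 (payoff 10); vs Y2: X3 (payoff 10); vs Y3: X2 (payoff 7).
The Column player's best responses — vs X1: Y2 (payoff 7); vs X2: Y3 (payoff 9); vs X3: Y1 (payoff 11); vs X4: Y1 (payoff 8).
Mutual best responses occur at (X2, Y3) and (X3, Y1); at each, neither player gains by switching.

(X2, Y3) and (X3, Y1)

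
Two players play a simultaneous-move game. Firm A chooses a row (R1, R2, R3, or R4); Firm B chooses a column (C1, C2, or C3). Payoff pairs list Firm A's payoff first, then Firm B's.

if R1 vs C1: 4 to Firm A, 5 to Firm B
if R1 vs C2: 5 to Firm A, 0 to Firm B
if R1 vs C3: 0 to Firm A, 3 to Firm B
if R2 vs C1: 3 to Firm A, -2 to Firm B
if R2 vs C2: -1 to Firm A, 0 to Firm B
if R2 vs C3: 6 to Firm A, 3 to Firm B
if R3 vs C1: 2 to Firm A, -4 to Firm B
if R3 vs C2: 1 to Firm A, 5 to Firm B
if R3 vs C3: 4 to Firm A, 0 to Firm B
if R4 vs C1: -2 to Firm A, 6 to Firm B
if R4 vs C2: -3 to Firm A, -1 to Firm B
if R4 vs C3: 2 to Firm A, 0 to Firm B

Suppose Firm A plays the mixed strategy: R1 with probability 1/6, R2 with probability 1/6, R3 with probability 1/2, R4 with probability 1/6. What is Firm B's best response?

Firm B's best reply maximizes expected payoff against the mix.
C1: (1/6)·5 + (1/6)·(-2) + (1/2)·(-4) + (1/6)·6 = -1/2
C2: (1/6)·0 + (1/6)·0 + (1/2)·5 + (1/6)·(-1) = 7/3
C3: (1/6)·3 + (1/6)·3 + (1/2)·0 + (1/6)·0 = 1
Highest expected payoff is 7/3, from C2.

C2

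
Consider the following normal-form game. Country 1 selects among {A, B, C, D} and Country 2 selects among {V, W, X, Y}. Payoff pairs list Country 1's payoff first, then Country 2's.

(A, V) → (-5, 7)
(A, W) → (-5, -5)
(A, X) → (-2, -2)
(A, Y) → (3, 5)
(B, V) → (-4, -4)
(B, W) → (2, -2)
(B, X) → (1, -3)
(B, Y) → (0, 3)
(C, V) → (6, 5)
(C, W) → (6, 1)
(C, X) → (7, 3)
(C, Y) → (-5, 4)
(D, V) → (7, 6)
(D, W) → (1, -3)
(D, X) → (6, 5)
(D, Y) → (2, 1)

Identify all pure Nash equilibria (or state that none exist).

Check mutual best responses: a cell is a NE iff neither player can gain by unilaterally deviating.
Country 1's best responses — vs V: D (payoff 7); vs W: C (payoff 6); vs X: C (payoff 7); vs Y: A (payoff 3).
Country 2's best responses — vs A: V (payoff 7); vs B: Y (payoff 3); vs C: V (payoff 5); vs D: V (payoff 6).
The only mutual best response is (D, V); neither player gains by switching there.

(D, V)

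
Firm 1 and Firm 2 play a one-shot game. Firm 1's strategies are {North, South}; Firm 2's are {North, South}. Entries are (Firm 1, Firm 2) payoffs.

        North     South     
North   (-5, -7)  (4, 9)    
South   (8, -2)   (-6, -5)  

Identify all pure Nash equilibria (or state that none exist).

Check mutual best responses: a cell is a NE iff neither player can gain by unilaterally deviating.
Firm 1's best responses — vs North: South (payoff 8); vs South: North (payoff 4).
Firm 2's best responses — vs North: South (payoff 9); vs South: North (payoff -2).
Mutual best responses occur at (North, South) and (South, North); at each, neither player gains by switching.

(North, South) and (South, North)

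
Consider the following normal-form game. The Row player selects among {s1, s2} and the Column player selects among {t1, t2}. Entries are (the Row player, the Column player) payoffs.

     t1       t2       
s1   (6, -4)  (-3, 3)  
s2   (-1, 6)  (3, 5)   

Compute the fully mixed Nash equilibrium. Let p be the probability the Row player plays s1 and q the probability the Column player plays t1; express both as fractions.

p = 1/8, q = 6/13

In a mixed NE each player is indifferent between their pure strategies, so the opponent's mix sets the indifference.
The Column player indifferent between t1 and t2: p·(-4) + (1−p)·6 = p·3 + (1−p)·5 ⟹ 6 + (-10)p = 5 + (-2)p ⟹ p = 1/8.
The Row player indifferent between s1 and s2: q·6 + (1−q)·(-3) = q·(-1) + (1−q)·3 ⟹ (-3) + 9q = 3 + (-4)q ⟹ q = 6/13.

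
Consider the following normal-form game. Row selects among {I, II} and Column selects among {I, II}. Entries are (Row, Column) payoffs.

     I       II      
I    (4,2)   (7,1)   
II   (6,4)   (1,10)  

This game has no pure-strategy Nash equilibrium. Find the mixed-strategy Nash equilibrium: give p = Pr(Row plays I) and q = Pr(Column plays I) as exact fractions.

In a mixed NE each player is indifferent between their pure strategies, so the opponent's mix sets the indifference.
Column indifferent between I and II: p·2 + (1−p)·4 = p·1 + (1−p)·10 ⟹ 4 + (-2)p = 10 + (-9)p ⟹ p = 6/7.
Row indifferent between I and II: q·4 + (1−q)·7 = q·6 + (1−q)·1 ⟹ 7 + (-3)q = 1 + 5q ⟹ q = 3/4.

p = 6/7, q = 3/4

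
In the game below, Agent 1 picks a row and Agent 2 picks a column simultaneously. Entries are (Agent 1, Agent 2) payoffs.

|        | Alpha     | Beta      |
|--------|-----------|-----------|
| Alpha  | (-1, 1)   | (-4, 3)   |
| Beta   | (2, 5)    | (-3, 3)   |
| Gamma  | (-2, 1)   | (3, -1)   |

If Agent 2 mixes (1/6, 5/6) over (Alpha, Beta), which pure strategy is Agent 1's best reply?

Compute Agent 1's expected payoff from each pure strategy against the given mix.
Alpha: (1/6)·(-1) + (5/6)·(-4) = -7/2
Beta: (1/6)·2 + (5/6)·(-3) = -13/6
Gamma: (1/6)·(-2) + (5/6)·3 = 13/6
Highest expected payoff is 13/6, from Gamma.

Gamma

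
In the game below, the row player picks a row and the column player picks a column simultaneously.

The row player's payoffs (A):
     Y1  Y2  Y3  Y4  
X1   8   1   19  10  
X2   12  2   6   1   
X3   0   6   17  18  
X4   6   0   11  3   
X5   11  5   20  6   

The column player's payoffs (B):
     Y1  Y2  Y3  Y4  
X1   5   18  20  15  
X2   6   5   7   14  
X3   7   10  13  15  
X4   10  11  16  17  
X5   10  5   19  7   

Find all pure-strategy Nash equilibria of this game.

(X3, Y4) and (X5, Y3)

A profile is a Nash equilibrium when each player is best-responding to the other.
The row player's best responses — vs Y1: X2 (payoff 12); vs Y2: X3 (payoff 6); vs Y3: X5 (payoff 20); vs Y4: X3 (payoff 18).
The column player's best responses — vs X1: Y3 (payoff 20); vs X2: Y4 (payoff 14); vs X3: Y4 (payoff 15); vs X4: Y4 (payoff 17); vs X5: Y3 (payoff 19).
Mutual best responses occur at (X3, Y4) and (X5, Y3); at each, neither player gains by switching.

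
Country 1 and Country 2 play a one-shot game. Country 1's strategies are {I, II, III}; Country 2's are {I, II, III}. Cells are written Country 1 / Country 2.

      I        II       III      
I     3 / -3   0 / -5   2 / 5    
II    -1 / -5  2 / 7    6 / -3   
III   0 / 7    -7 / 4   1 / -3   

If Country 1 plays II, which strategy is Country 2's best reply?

II

With Country 1 fixed at II, Country 2's payoffs are: I → -5, II → 7, III → -3.
The maximum is 7, achieved by II.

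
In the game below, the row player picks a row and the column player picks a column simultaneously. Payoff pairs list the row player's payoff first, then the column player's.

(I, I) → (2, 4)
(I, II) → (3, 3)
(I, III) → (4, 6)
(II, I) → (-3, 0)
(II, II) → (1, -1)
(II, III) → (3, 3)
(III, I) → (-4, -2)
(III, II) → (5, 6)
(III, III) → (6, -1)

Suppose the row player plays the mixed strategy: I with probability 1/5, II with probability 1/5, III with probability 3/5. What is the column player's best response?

Compute the column player's expected payoff from each pure strategy against the given mix.
I: (1/5)·4 + (1/5)·0 + (3/5)·(-2) = -2/5
II: (1/5)·3 + (1/5)·(-1) + (3/5)·6 = 4
III: (1/5)·6 + (1/5)·3 + (3/5)·(-1) = 6/5
Highest expected payoff is 4, from II.

II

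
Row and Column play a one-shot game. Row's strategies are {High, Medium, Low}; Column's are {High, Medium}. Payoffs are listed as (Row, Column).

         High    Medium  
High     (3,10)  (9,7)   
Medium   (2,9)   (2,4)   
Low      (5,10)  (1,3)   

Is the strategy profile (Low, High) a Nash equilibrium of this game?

Yes

Holding Column at High: Row gets 5 from Low, versus 3 from High, 2 from Medium. No profitable deviation for Row.
Holding Row at Low: Column gets 10 from High, versus 3 from Medium. No profitable deviation for Column either.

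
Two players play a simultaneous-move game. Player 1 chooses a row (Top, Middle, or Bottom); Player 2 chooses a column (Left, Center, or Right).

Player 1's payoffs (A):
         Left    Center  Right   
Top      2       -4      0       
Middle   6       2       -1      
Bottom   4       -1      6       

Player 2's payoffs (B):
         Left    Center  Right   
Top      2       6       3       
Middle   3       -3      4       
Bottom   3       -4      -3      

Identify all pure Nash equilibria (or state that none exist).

There is no pure-strategy Nash equilibrium

A profile is a Nash equilibrium when each player is best-responding to the other.
Player 1's best responses — vs Left: Middle (payoff 6); vs Center: Middle (payoff 2); vs Right: Bottom (payoff 6).
Player 2's best responses — vs Top: Center (payoff 6); vs Middle: Right (payoff 4); vs Bottom: Left (payoff 3).
No cell has both players best-responding. For instance, Player 1's best reply to Left is Middle, but against Middle Player 2 prefers Right over Left.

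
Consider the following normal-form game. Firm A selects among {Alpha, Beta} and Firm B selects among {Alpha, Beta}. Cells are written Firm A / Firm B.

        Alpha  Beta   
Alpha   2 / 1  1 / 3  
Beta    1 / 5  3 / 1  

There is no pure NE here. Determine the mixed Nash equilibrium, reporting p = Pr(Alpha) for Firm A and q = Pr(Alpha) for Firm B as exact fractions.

p = 2/3, q = 2/3

In a mixed NE each player is indifferent between their pure strategies, so the opponent's mix sets the indifference.
Firm B indifferent between Alpha and Beta: p·1 + (1−p)·5 = p·3 + (1−p)·1 ⟹ 5 + (-4)p = 1 + 2p ⟹ p = 2/3.
Firm A indifferent between Alpha and Beta: q·2 + (1−q)·1 = q·1 + (1−q)·3 ⟹ 1 + 1q = 3 + (-2)q ⟹ q = 2/3.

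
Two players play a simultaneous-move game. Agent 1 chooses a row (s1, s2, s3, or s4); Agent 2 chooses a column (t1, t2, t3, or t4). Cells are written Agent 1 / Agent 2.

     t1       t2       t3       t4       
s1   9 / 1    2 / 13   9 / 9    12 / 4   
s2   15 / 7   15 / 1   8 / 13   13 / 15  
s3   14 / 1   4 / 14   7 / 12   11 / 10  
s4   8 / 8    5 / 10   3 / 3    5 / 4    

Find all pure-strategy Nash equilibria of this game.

(s2, t4)

Find each player's best response to every opponent strategy; NE are the intersections.
Agent 1's best responses — vs t1: s2 (payoff 15); vs t2: s2 (payoff 15); vs t3: s1 (payoff 9); vs t4: s2 (payoff 13).
Agent 2's best responses — vs s1: t2 (payoff 13); vs s2: t4 (payoff 15); vs s3: t2 (payoff 14); vs s4: t2 (payoff 10).
The only mutual best response is (s2, t4); neither player gains by switching there.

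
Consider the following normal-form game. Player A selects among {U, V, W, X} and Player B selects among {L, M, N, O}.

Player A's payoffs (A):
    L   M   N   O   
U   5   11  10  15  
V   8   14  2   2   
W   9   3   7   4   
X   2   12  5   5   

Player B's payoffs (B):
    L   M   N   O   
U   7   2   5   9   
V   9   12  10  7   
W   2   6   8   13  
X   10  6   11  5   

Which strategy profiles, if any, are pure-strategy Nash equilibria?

(U, O) and (V, M)

Check mutual best responses: a cell is a NE iff neither player can gain by unilaterally deviating.
Player A's best responses — vs L: W (payoff 9); vs M: V (payoff 14); vs N: U (payoff 10); vs O: U (payoff 15).
Player B's best responses — vs U: O (payoff 9); vs V: M (payoff 12); vs W: O (payoff 13); vs X: N (payoff 11).
Mutual best responses occur at (U, O) and (V, M); at each, neither player gains by switching.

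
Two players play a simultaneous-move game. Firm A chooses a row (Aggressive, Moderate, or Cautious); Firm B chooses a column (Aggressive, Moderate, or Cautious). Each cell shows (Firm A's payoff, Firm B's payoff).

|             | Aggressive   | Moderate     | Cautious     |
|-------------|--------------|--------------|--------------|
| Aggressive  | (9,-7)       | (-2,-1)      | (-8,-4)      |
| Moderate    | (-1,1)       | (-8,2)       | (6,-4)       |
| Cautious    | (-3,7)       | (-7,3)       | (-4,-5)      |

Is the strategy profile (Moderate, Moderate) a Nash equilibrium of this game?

No

Holding Firm B at Moderate: Firm A gets -8 from Moderate but could get -2 by switching to Aggressive. Firm A has a profitable deviation.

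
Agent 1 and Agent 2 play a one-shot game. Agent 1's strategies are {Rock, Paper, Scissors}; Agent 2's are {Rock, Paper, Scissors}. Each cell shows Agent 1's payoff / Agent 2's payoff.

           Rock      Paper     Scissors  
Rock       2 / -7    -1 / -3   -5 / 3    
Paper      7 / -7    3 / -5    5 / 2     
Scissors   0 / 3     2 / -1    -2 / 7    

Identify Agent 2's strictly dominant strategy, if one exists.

Scissors

A strategy is strictly dominant if it gives Agent 2 a strictly higher payoff than every other strategy, against every choice by the opponent.
Scissors strictly dominates: vs Rock: 3 > each of {-7, -3}; vs Paper: 2 > each of {-7, -5}; vs Scissors: 7 > each of {3, -1}.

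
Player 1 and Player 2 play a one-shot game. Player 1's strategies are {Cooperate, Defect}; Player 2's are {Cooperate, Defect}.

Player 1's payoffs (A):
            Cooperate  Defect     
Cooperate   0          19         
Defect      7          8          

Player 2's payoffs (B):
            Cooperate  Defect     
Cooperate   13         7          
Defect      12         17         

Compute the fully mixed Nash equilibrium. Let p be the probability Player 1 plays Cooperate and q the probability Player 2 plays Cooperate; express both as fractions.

p = 5/11, q = 11/18

Each player's mixing probability is pinned down by making the *other* player indifferent.
Player 2 indifferent between Cooperate and Defect: p·13 + (1−p)·12 = p·7 + (1−p)·17 ⟹ 12 + 1p = 17 + (-10)p ⟹ p = 5/11.
Player 1 indifferent between Cooperate and Defect: q·0 + (1−q)·19 = q·7 + (1−q)·8 ⟹ 19 + (-19)q = 8 + (-1)q ⟹ q = 11/18.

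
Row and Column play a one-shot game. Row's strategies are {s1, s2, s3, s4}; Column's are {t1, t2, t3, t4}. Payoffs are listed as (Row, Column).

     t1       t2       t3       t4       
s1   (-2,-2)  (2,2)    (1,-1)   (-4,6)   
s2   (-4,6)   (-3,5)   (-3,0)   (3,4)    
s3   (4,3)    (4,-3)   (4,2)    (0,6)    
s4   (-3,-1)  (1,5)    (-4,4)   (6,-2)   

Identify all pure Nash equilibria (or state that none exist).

No pure-strategy Nash equilibrium

Find each player's best response to every opponent strategy; NE are the intersections.
Row's best responses — vs t1: s3 (payoff 4); vs t2: s3 (payoff 4); vs t3: s3 (payoff 4); vs t4: s4 (payoff 6).
Column's best responses — vs s1: t4 (payoff 6); vs s2: t1 (payoff 6); vs s3: t4 (payoff 6); vs s4: t2 (payoff 5).
No cell has both players best-responding. For instance, Row's best reply to t1 is s3, but against s3 Column prefers t4 over t1.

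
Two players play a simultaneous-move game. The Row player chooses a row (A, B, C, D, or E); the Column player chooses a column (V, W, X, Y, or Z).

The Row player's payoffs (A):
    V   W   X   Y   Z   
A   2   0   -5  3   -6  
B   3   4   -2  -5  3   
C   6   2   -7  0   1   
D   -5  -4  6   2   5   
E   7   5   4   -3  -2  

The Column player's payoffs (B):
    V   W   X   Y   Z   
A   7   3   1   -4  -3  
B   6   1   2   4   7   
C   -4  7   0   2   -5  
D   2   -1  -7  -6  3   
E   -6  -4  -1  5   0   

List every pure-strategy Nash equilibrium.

A profile is a Nash equilibrium when each player is best-responding to the other.
The Row player's best responses — vs V: E (payoff 7); vs W: E (payoff 5); vs X: D (payoff 6); vs Y: A (payoff 3); vs Z: D (payoff 5).
The Column player's best responses — vs A: V (payoff 7); vs B: Z (payoff 7); vs C: W (payoff 7); vs D: Z (payoff 3); vs E: Y (payoff 5).
The only mutual best response is (D, Z); neither player gains by switching there.

(D, Z)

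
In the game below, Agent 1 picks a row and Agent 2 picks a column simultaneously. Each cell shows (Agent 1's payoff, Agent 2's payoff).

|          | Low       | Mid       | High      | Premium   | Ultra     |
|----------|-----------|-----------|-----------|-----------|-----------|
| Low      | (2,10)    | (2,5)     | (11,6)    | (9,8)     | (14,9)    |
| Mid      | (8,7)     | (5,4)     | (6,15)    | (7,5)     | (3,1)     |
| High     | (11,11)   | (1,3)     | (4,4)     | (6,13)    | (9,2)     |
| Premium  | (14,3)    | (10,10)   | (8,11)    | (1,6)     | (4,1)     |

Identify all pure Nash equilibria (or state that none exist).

Check mutual best responses: a cell is a NE iff neither player can gain by unilaterally deviating.
Agent 1's best responses — vs Low: Premium (payoff 14); vs Mid: Premium (payoff 10); vs High: Low (payoff 11); vs Premium: Low (payoff 9); vs Ultra: Low (payoff 14).
Agent 2's best responses — vs Low: Low (payoff 10); vs Mid: High (payoff 15); vs High: Premium (payoff 13); vs Premium: High (payoff 11).
No cell has both players best-responding. For instance, Agent 1's best reply to Mid is Premium, but against Premium Agent 2 prefers High over Mid.

None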